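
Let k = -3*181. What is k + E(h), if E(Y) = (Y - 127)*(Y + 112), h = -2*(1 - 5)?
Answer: -14823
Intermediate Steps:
h = 8 (h = -2*(-4) = 8)
E(Y) = (-127 + Y)*(112 + Y)
k = -543
k + E(h) = -543 + (-14224 + 8² - 15*8) = -543 + (-14224 + 64 - 120) = -543 - 14280 = -14823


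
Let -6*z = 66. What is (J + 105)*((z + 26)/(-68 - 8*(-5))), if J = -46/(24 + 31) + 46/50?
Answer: -43347/770 ≈ -56.295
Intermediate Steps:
z = -11 (z = -⅙*66 = -11)
J = 23/275 (J = -46/55 + 46*(1/50) = -46*1/55 + 23/25 = -46/55 + 23/25 = 23/275 ≈ 0.083636)
(J + 105)*((z + 26)/(-68 - 8*(-5))) = (23/275 + 105)*((-11 + 26)/(-68 - 8*(-5))) = 28898*(15/(-68 + 40))/275 = 28898*(15/(-28))/275 = 28898*(15*(-1/28))/275 = (28898/275)*(-15/28) = -43347/770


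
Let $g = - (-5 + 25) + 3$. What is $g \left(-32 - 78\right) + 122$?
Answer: $1992$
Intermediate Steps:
$g = -17$ ($g = \left(-1\right) 20 + 3 = -20 + 3 = -17$)
$g \left(-32 - 78\right) + 122 = - 17 \left(-32 - 78\right) + 122 = \left(-17\right) \left(-110\right) + 122 = 1870 + 122 = 1992$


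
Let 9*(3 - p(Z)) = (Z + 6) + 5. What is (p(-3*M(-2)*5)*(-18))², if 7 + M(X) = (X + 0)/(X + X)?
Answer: 26569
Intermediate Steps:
M(X) = -13/2 (M(X) = -7 + (X + 0)/(X + X) = -7 + X/((2*X)) = -7 + X*(1/(2*X)) = -7 + ½ = -13/2)
p(Z) = 16/9 - Z/9 (p(Z) = 3 - ((Z + 6) + 5)/9 = 3 - ((6 + Z) + 5)/9 = 3 - (11 + Z)/9 = 3 + (-11/9 - Z/9) = 16/9 - Z/9)
(p(-3*M(-2)*5)*(-18))² = ((16/9 - (-3*(-13/2))*5/9)*(-18))² = ((16/9 - 13*5/6)*(-18))² = ((16/9 - ⅑*195/2)*(-18))² = ((16/9 - 65/6)*(-18))² = (-163/18*(-18))² = 163² = 26569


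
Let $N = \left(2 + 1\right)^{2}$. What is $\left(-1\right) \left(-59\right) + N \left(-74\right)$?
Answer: $-607$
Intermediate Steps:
$N = 9$ ($N = 3^{2} = 9$)
$\left(-1\right) \left(-59\right) + N \left(-74\right) = \left(-1\right) \left(-59\right) + 9 \left(-74\right) = 59 - 666 = -607$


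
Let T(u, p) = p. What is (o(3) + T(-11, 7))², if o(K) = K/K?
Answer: 64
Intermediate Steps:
o(K) = 1
(o(3) + T(-11, 7))² = (1 + 7)² = 8² = 64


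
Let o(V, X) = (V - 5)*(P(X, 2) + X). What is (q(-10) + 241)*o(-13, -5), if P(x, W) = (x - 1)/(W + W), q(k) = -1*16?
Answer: 26325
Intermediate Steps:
q(k) = -16
P(x, W) = (-1 + x)/(2*W) (P(x, W) = (-1 + x)/((2*W)) = (-1 + x)*(1/(2*W)) = (-1 + x)/(2*W))
o(V, X) = (-5 + V)*(-¼ + 5*X/4) (o(V, X) = (V - 5)*((½)*(-1 + X)/2 + X) = (-5 + V)*((½)*(½)*(-1 + X) + X) = (-5 + V)*((-¼ + X/4) + X) = (-5 + V)*(-¼ + 5*X/4))
(q(-10) + 241)*o(-13, -5) = (-16 + 241)*(5/4 - 25/4*(-5) - ¼*(-13) + (5/4)*(-13)*(-5)) = 225*(5/4 + 125/4 + 13/4 + 325/4) = 225*117 = 26325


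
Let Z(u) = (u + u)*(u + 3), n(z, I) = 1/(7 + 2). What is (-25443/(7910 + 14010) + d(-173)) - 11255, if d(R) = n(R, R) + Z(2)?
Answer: -2216647867/197280 ≈ -11236.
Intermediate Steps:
n(z, I) = ⅑ (n(z, I) = 1/9 = ⅑)
Z(u) = 2*u*(3 + u) (Z(u) = (2*u)*(3 + u) = 2*u*(3 + u))
d(R) = 181/9 (d(R) = ⅑ + 2*2*(3 + 2) = ⅑ + 2*2*5 = ⅑ + 20 = 181/9)
(-25443/(7910 + 14010) + d(-173)) - 11255 = (-25443/(7910 + 14010) + 181/9) - 11255 = (-25443/21920 + 181/9) - 11255 = 3738533/197280 - 11255 = -2216647867/197280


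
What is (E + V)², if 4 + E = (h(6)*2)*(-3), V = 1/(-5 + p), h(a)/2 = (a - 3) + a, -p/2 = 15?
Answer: 15374241/1225 ≈ 12550.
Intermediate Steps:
p = -30 (p = -2*15 = -30)
h(a) = -6 + 4*a (h(a) = 2*((a - 3) + a) = 2*((-3 + a) + a) = 2*(-3 + 2*a) = -6 + 4*a)
V = -1/35 (V = 1/(-5 - 30) = 1/(-35) = -1/35 ≈ -0.028571)
E = -112 (E = -4 + ((-6 + 4*6)*2)*(-3) = -4 + ((-6 + 24)*2)*(-3) = -4 + (18*2)*(-3) = -4 + 36*(-3) = -4 - 108 = -112)
(E + V)² = (-112 - 1/35)² = (-3921/35)² = 15374241/1225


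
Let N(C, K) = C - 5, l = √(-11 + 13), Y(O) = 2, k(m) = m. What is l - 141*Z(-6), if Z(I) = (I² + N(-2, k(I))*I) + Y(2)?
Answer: -11280 + √2 ≈ -11279.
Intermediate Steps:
l = √2 ≈ 1.4142
N(C, K) = -5 + C
Z(I) = 2 + I² - 7*I (Z(I) = (I² + (-5 - 2)*I) + 2 = (I² - 7*I) + 2 = 2 + I² - 7*I)
l - 141*Z(-6) = √2 - 141*(2 + (-6)² - 7*(-6)) = √2 - 141*(2 + 36 + 42) = √2 - 141*80 = √2 - 11280 = -11280 + √2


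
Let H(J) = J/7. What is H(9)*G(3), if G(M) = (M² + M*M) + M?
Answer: 27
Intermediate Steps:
H(J) = J/7 (H(J) = J*(⅐) = J/7)
G(M) = M + 2*M² (G(M) = (M² + M²) + M = 2*M² + M = M + 2*M²)
H(9)*G(3) = ((⅐)*9)*(3*(1 + 2*3)) = 9*(3*(1 + 6))/7 = 9*(3*7)/7 = (9/7)*21 = 27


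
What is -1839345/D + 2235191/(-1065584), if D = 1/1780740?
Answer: -3490208735102470391/1065584 ≈ -3.2754e+12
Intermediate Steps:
D = 1/1780740 ≈ 5.6156e-7
-1839345/D + 2235191/(-1065584) = -1839345/1/1780740 + 2235191/(-1065584) = -1839345*1780740 + 2235191*(-1/1065584) = -3275395215300 - 2235191/1065584 = -3490208735102470391/1065584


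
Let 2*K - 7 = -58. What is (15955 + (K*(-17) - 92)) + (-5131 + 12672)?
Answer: 47675/2 ≈ 23838.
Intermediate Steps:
K = -51/2 (K = 7/2 + (½)*(-58) = 7/2 - 29 = -51/2 ≈ -25.500)
(15955 + (K*(-17) - 92)) + (-5131 + 12672) = (15955 + (-51/2*(-17) - 92)) + (-5131 + 12672) = (15955 + (867/2 - 92)) + 7541 = (15955 + 683/2) + 7541 = 32593/2 + 7541 = 47675/2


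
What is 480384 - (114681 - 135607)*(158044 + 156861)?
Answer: 6590182414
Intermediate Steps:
480384 - (114681 - 135607)*(158044 + 156861) = 480384 - (-20926)*314905 = 480384 - 1*(-6589702030) = 480384 + 6589702030 = 6590182414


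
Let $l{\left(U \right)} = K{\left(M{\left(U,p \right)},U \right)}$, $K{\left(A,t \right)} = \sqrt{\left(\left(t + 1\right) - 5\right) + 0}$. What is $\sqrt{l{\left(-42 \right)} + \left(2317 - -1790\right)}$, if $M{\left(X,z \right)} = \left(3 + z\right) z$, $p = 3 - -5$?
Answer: $\sqrt{4107 + i \sqrt{46}} \approx 64.086 + 0.0529 i$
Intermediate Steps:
$p = 8$ ($p = 3 + 5 = 8$)
$M{\left(X,z \right)} = z \left(3 + z\right)$
$K{\left(A,t \right)} = \sqrt{-4 + t}$ ($K{\left(A,t \right)} = \sqrt{\left(\left(1 + t\right) - 5\right) + 0} = \sqrt{\left(-4 + t\right) + 0} = \sqrt{-4 + t}$)
$l{\left(U \right)} = \sqrt{-4 + U}$
$\sqrt{l{\left(-42 \right)} + \left(2317 - -1790\right)} = \sqrt{\sqrt{-4 - 42} + \left(2317 - -1790\right)} = \sqrt{\sqrt{-46} + \left(2317 + 1790\right)} = \sqrt{i \sqrt{46} + 4107} = \sqrt{4107 + i \sqrt{46}}$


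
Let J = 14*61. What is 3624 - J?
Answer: 2770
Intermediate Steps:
J = 854
3624 - J = 3624 - 1*854 = 3624 - 854 = 2770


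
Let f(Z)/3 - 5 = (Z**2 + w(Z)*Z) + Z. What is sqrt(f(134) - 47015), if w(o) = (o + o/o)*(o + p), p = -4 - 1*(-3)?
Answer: 2*sqrt(1806295) ≈ 2688.0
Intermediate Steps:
p = -1 (p = -4 + 3 = -1)
w(o) = (1 + o)*(-1 + o) (w(o) = (o + o/o)*(o - 1) = (o + 1)*(-1 + o) = (1 + o)*(-1 + o))
f(Z) = 15 + 3*Z + 3*Z**2 + 3*Z*(-1 + Z**2) (f(Z) = 15 + 3*((Z**2 + (-1 + Z**2)*Z) + Z) = 15 + 3*((Z**2 + Z*(-1 + Z**2)) + Z) = 15 + 3*(Z + Z**2 + Z*(-1 + Z**2)) = 15 + (3*Z + 3*Z**2 + 3*Z*(-1 + Z**2)) = 15 + 3*Z + 3*Z**2 + 3*Z*(-1 + Z**2))
sqrt(f(134) - 47015) = sqrt((15 + 3*134**2 + 3*134**3) - 47015) = sqrt((15 + 3*17956 + 3*2406104) - 47015) = sqrt((15 + 53868 + 7218312) - 47015) = sqrt(7272195 - 47015) = sqrt(7225180) = 2*sqrt(1806295)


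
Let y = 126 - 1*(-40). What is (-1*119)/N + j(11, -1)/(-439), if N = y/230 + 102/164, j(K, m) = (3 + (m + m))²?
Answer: -492645301/5562569 ≈ -88.564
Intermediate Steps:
y = 166 (y = 126 + 40 = 166)
j(K, m) = (3 + 2*m)²
N = 12671/9430 (N = 166/230 + 102/164 = 166*(1/230) + 102*(1/164) = 83/115 + 51/82 = 12671/9430 ≈ 1.3437)
(-1*119)/N + j(11, -1)/(-439) = (-1*119)/(12671/9430) + (3 + 2*(-1))²/(-439) = -119*9430/12671 + (3 - 2)²*(-1/439) = -1122170/12671 + 1²*(-1/439) = -1122170/12671 + 1*(-1/439) = -1122170/12671 - 1/439 = -492645301/5562569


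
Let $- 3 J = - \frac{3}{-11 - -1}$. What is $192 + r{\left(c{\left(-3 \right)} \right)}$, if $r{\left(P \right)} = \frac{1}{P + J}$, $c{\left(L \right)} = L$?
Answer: $\frac{5942}{31} \approx 191.68$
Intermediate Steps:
$J = - \frac{1}{10}$ ($J = - \frac{\left(-3\right) \frac{1}{-11 - -1}}{3} = - \frac{\left(-3\right) \frac{1}{-11 + 1}}{3} = - \frac{\left(-3\right) \frac{1}{-10}}{3} = - \frac{\left(-3\right) \left(- \frac{1}{10}\right)}{3} = \left(- \frac{1}{3}\right) \frac{3}{10} = - \frac{1}{10} \approx -0.1$)
$r{\left(P \right)} = \frac{1}{- \frac{1}{10} + P}$ ($r{\left(P \right)} = \frac{1}{P - \frac{1}{10}} = \frac{1}{- \frac{1}{10} + P}$)
$192 + r{\left(c{\left(-3 \right)} \right)} = 192 + \frac{10}{-1 + 10 \left(-3\right)} = 192 + \frac{10}{-1 - 30} = 192 + \frac{10}{-31} = 192 + 10 \left(- \frac{1}{31}\right) = 192 - \frac{10}{31} = \frac{5942}{31}$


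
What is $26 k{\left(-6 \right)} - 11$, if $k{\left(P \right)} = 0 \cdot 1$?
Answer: $-11$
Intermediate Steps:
$k{\left(P \right)} = 0$
$26 k{\left(-6 \right)} - 11 = 26 \cdot 0 - 11 = 0 - 11 = -11$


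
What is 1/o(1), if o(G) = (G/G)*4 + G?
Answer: ⅕ ≈ 0.20000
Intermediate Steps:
o(G) = 4 + G (o(G) = 1*4 + G = 4 + G)
1/o(1) = 1/(4 + 1) = 1/5 = ⅕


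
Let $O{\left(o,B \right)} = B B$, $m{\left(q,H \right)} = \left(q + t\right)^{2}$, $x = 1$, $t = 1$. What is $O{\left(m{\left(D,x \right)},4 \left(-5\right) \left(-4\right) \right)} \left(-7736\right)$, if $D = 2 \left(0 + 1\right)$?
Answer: $-49510400$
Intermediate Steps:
$D = 2$ ($D = 2 \cdot 1 = 2$)
$m{\left(q,H \right)} = \left(1 + q\right)^{2}$ ($m{\left(q,H \right)} = \left(q + 1\right)^{2} = \left(1 + q\right)^{2}$)
$O{\left(o,B \right)} = B^{2}$
$O{\left(m{\left(D,x \right)},4 \left(-5\right) \left(-4\right) \right)} \left(-7736\right) = \left(4 \left(-5\right) \left(-4\right)\right)^{2} \left(-7736\right) = \left(\left(-20\right) \left(-4\right)\right)^{2} \left(-7736\right) = 80^{2} \left(-7736\right) = 6400 \left(-7736\right) = -49510400$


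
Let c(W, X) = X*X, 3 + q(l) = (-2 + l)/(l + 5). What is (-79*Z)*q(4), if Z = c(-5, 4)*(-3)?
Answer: -31600/3 ≈ -10533.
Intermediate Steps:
q(l) = -3 + (-2 + l)/(5 + l) (q(l) = -3 + (-2 + l)/(l + 5) = -3 + (-2 + l)/(5 + l))
c(W, X) = X**2
Z = -48 (Z = 4**2*(-3) = 16*(-3) = -48)
(-79*Z)*q(4) = (-79*(-48))*((-17 - 2*4)/(5 + 4)) = 3792*((-17 - 8)/9) = 3792*((1/9)*(-25)) = 3792*(-25/9) = -31600/3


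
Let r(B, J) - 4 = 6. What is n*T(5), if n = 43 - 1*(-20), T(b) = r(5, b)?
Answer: 630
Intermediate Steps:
r(B, J) = 10 (r(B, J) = 4 + 6 = 10)
T(b) = 10
n = 63 (n = 43 + 20 = 63)
n*T(5) = 63*10 = 630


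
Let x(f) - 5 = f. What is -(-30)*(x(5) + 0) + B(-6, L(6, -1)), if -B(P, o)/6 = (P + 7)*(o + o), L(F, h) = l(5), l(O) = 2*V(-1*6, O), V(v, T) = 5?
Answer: 180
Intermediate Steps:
x(f) = 5 + f
l(O) = 10 (l(O) = 2*5 = 10)
L(F, h) = 10
B(P, o) = -12*o*(7 + P) (B(P, o) = -6*(P + 7)*(o + o) = -6*(7 + P)*2*o = -12*o*(7 + P))
-(-30)*(x(5) + 0) + B(-6, L(6, -1)) = -(-30)*((5 + 5) + 0) - 12*10*(7 - 6) = -(-30)*(10 + 0) - 12*10*1 = -(-30)*10 - 120 = -6*(-50) - 120 = 300 - 120 = 180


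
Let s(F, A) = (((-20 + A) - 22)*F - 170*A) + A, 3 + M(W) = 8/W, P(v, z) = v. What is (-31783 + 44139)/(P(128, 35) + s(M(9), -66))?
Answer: 6178/5755 ≈ 1.0735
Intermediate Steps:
M(W) = -3 + 8/W
s(F, A) = -169*A + F*(-42 + A) (s(F, A) = ((-42 + A)*F - 170*A) + A = (F*(-42 + A) - 170*A) + A = (-170*A + F*(-42 + A)) + A = -169*A + F*(-42 + A))
(-31783 + 44139)/(P(128, 35) + s(M(9), -66)) = (-31783 + 44139)/(128 + (-169*(-66) - 42*(-3 + 8/9) - 66*(-3 + 8/9))) = 12356/(128 + (11154 - 42*(-3 + 8*(⅑)) - 66*(-3 + 8*(⅑)))) = 12356/(128 + (11154 - 42*(-3 + 8/9) - 66*(-3 + 8/9))) = 12356/(128 + (11154 - 42*(-19/9) - 66*(-19/9))) = 12356/(128 + (11154 + 266/3 + 418/3)) = 12356/(128 + 11382) = 12356/11510 = 12356*(1/11510) = 6178/5755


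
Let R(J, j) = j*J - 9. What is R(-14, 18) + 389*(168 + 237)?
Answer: 157284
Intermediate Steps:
R(J, j) = -9 + J*j (R(J, j) = J*j - 9 = -9 + J*j)
R(-14, 18) + 389*(168 + 237) = (-9 - 14*18) + 389*(168 + 237) = (-9 - 252) + 389*405 = -261 + 157545 = 157284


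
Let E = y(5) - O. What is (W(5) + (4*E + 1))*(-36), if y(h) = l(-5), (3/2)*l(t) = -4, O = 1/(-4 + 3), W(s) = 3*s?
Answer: -336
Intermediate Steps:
O = -1 (O = 1/(-1) = -1)
l(t) = -8/3 (l(t) = (⅔)*(-4) = -8/3)
y(h) = -8/3
E = -5/3 (E = -8/3 - 1*(-1) = -8/3 + 1 = -5/3 ≈ -1.6667)
(W(5) + (4*E + 1))*(-36) = (3*5 + (4*(-5/3) + 1))*(-36) = (15 + (-20/3 + 1))*(-36) = (15 - 17/3)*(-36) = (28/3)*(-36) = -336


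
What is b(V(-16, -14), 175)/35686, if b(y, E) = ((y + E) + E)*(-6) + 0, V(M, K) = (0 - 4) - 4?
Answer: -1026/17843 ≈ -0.057502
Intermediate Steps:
V(M, K) = -8 (V(M, K) = -4 - 4 = -8)
b(y, E) = -12*E - 6*y (b(y, E) = ((E + y) + E)*(-6) + 0 = (y + 2*E)*(-6) + 0 = (-12*E - 6*y) + 0 = -12*E - 6*y)
b(V(-16, -14), 175)/35686 = (-12*175 - 6*(-8))/35686 = (-2100 + 48)*(1/35686) = -2052*1/35686 = -1026/17843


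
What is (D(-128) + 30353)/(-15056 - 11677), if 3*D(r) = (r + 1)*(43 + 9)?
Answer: -635/603 ≈ -1.0531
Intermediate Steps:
D(r) = 52/3 + 52*r/3 (D(r) = ((r + 1)*(43 + 9))/3 = ((1 + r)*52)/3 = (52 + 52*r)/3 = 52/3 + 52*r/3)
(D(-128) + 30353)/(-15056 - 11677) = ((52/3 + (52/3)*(-128)) + 30353)/(-15056 - 11677) = ((52/3 - 6656/3) + 30353)/(-26733) = (-6604/3 + 30353)*(-1/26733) = (84455/3)*(-1/26733) = -635/603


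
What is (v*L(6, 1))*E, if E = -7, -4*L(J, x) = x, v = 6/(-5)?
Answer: -21/10 ≈ -2.1000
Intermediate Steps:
v = -6/5 (v = 6*(-⅕) = -6/5 ≈ -1.2000)
L(J, x) = -x/4
(v*L(6, 1))*E = -(-3)/10*(-7) = -6/5*(-¼)*(-7) = (3/10)*(-7) = -21/10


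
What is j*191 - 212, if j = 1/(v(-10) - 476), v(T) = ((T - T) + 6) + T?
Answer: -101951/480 ≈ -212.40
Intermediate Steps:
v(T) = 6 + T (v(T) = (0 + 6) + T = 6 + T)
j = -1/480 (j = 1/((6 - 10) - 476) = 1/(-4 - 476) = 1/(-480) = -1/480 ≈ -0.0020833)
j*191 - 212 = -1/480*191 - 212 = -191/480 - 212 = -101951/480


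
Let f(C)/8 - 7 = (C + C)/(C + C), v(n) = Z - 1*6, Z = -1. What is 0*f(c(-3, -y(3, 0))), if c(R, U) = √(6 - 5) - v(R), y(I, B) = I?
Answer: 0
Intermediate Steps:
v(n) = -7 (v(n) = -1 - 1*6 = -1 - 6 = -7)
c(R, U) = 8 (c(R, U) = √(6 - 5) - 1*(-7) = √1 + 7 = 1 + 7 = 8)
f(C) = 64 (f(C) = 56 + 8*((C + C)/(C + C)) = 56 + 8*((2*C)/((2*C))) = 56 + 8*((2*C)*(1/(2*C))) = 56 + 8*1 = 56 + 8 = 64)
0*f(c(-3, -y(3, 0))) = 0*64 = 0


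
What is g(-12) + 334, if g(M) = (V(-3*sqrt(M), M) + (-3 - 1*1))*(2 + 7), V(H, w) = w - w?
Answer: 298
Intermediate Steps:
V(H, w) = 0
g(M) = -36 (g(M) = (0 + (-3 - 1*1))*(2 + 7) = (0 + (-3 - 1))*9 = (0 - 4)*9 = -4*9 = -36)
g(-12) + 334 = -36 + 334 = 298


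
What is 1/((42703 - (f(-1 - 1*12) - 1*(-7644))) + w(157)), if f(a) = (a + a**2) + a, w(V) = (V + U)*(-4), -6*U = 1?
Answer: 3/102866 ≈ 2.9164e-5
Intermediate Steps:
U = -1/6 (U = -1/6*1 = -1/6 ≈ -0.16667)
w(V) = 2/3 - 4*V (w(V) = (V - 1/6)*(-4) = (-1/6 + V)*(-4) = 2/3 - 4*V)
f(a) = a**2 + 2*a
1/((42703 - (f(-1 - 1*12) - 1*(-7644))) + w(157)) = 1/((42703 - ((-1 - 1*12)*(2 + (-1 - 1*12)) - 1*(-7644))) + (2/3 - 4*157)) = 1/((42703 - ((-1 - 12)*(2 + (-1 - 12)) + 7644)) + (2/3 - 628)) = 1/((42703 - (-13*(2 - 13) + 7644)) - 1882/3) = 1/((42703 - (-13*(-11) + 7644)) - 1882/3) = 1/((42703 - (143 + 7644)) - 1882/3) = 1/((42703 - 1*7787) - 1882/3) = 1/((42703 - 7787) - 1882/3) = 1/(34916 - 1882/3) = 1/(102866/3) = 3/102866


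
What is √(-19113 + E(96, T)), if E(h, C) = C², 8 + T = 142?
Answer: I*√1157 ≈ 34.015*I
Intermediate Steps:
T = 134 (T = -8 + 142 = 134)
√(-19113 + E(96, T)) = √(-19113 + 134²) = √(-19113 + 17956) = √(-1157) = I*√1157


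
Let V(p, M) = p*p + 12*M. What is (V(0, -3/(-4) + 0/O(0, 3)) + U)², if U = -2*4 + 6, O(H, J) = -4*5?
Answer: 49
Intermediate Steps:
O(H, J) = -20
V(p, M) = p² + 12*M
U = -2 (U = -8 + 6 = -2)
(V(0, -3/(-4) + 0/O(0, 3)) + U)² = ((0² + 12*(-3/(-4) + 0/(-20))) - 2)² = ((0 + 12*(-3*(-¼) + 0*(-1/20))) - 2)² = ((0 + 12*(¾ + 0)) - 2)² = ((0 + 12*(¾)) - 2)² = ((0 + 9) - 2)² = (9 - 2)² = 7² = 49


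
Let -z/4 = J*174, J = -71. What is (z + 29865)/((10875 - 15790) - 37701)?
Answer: -79281/42616 ≈ -1.8604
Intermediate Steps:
z = 49416 (z = -(-284)*174 = -4*(-12354) = 49416)
(z + 29865)/((10875 - 15790) - 37701) = (49416 + 29865)/((10875 - 15790) - 37701) = 79281/(-4915 - 37701) = 79281/(-42616) = 79281*(-1/42616) = -79281/42616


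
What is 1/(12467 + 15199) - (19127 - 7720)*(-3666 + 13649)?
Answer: -3150495656945/27666 ≈ -1.1388e+8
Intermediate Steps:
1/(12467 + 15199) - (19127 - 7720)*(-3666 + 13649) = 1/27666 - 11407*9983 = 1/27666 - 1*113876081 = 1/27666 - 113876081 = -3150495656945/27666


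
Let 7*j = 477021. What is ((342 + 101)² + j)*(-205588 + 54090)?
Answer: -280387044472/7 ≈ -4.0055e+10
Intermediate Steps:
j = 477021/7 (j = (⅐)*477021 = 477021/7 ≈ 68146.)
((342 + 101)² + j)*(-205588 + 54090) = ((342 + 101)² + 477021/7)*(-205588 + 54090) = (443² + 477021/7)*(-151498) = (196249 + 477021/7)*(-151498) = (1850764/7)*(-151498) = -280387044472/7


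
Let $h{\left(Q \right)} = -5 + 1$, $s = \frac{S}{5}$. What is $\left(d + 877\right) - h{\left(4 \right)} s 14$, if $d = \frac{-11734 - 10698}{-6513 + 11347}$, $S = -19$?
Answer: $\frac{7970777}{12085} \approx 659.56$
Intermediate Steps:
$s = - \frac{19}{5} \approx -3.8$
$h{\left(Q \right)} = -4$
$d = - \frac{11216}{2417}$ ($d = - \frac{22432}{4834} = \left(-22432\right) \frac{1}{4834} = - \frac{11216}{2417} \approx -4.6405$)
$\left(d + 877\right) - h{\left(4 \right)} s 14 = \left(- \frac{11216}{2417} + 877\right) - \left(-4\right) \left(- \frac{19}{5}\right) 14 = \frac{2108493}{2417} - \frac{76}{5} \cdot 14 = \frac{2108493}{2417} - \frac{1064}{5} = \frac{7970777}{12085}$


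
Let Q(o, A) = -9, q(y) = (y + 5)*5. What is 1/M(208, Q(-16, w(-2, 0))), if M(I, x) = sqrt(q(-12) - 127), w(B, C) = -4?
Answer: -I*sqrt(2)/18 ≈ -0.078567*I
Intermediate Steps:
q(y) = 25 + 5*y (q(y) = (5 + y)*5 = 25 + 5*y)
M(I, x) = 9*I*sqrt(2) (M(I, x) = sqrt((25 + 5*(-12)) - 127) = sqrt((25 - 60) - 127) = sqrt(-35 - 127) = sqrt(-162) = 9*I*sqrt(2))
1/M(208, Q(-16, w(-2, 0))) = 1/(9*I*sqrt(2)) = -I*sqrt(2)/18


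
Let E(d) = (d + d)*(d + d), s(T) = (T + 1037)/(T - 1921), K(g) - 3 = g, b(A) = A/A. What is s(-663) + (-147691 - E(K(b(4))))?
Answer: -11229391/76 ≈ -1.4776e+5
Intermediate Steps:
b(A) = 1
K(g) = 3 + g
s(T) = (1037 + T)/(-1921 + T)
E(d) = 4*d² (E(d) = (2*d)*(2*d) = 4*d²)
s(-663) + (-147691 - E(K(b(4)))) = (1037 - 663)/(-1921 - 663) + (-147691 - 4*(3 + 1)²) = 374/(-2584) + (-147691 - 4*4²) = -1/2584*374 + (-147691 - 4*16) = -11/76 + (-147691 - 1*64) = -11/76 + (-147691 - 64) = -11/76 - 147755 = -11229391/76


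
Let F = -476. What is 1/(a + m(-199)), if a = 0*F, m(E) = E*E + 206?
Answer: 1/39807 ≈ 2.5121e-5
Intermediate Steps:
m(E) = 206 + E**2 (m(E) = E**2 + 206 = 206 + E**2)
a = 0 (a = 0*(-476) = 0)
1/(a + m(-199)) = 1/(0 + (206 + (-199)**2)) = 1/(0 + (206 + 39601)) = 1/(0 + 39807) = 1/39807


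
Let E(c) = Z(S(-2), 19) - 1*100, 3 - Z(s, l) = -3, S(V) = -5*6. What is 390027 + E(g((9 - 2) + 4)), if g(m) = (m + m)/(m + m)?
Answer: 389933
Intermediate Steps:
S(V) = -30
g(m) = 1 (g(m) = (2*m)/((2*m)) = (2*m)*(1/(2*m)) = 1)
Z(s, l) = 6 (Z(s, l) = 3 - 1*(-3) = 3 + 3 = 6)
E(c) = -94 (E(c) = 6 - 1*100 = 6 - 100 = -94)
390027 + E(g((9 - 2) + 4)) = 390027 - 94 = 389933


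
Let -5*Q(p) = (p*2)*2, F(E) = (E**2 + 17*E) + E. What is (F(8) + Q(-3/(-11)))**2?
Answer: 130599184/3025 ≈ 43173.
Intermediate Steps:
F(E) = E**2 + 18*E
Q(p) = -4*p/5 (Q(p) = -p*2*2/5 = -2*p*2/5 = -4*p/5)
(F(8) + Q(-3/(-11)))**2 = (8*(18 + 8) - (-12)/(5*(-11)))**2 = (8*26 - (-12)*(-1)/(5*11))**2 = (208 - 4/5*3/11)**2 = (208 - 12/55)**2 = (11428/55)**2 = 130599184/3025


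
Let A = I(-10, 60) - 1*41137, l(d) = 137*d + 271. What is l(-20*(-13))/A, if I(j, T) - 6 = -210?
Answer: -35891/41341 ≈ -0.86817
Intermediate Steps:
l(d) = 271 + 137*d
I(j, T) = -204 (I(j, T) = 6 - 210 = -204)
A = -41341 (A = -204 - 1*41137 = -204 - 41137 = -41341)
l(-20*(-13))/A = (271 + 137*(-20*(-13)))/(-41341) = (271 + 137*260)*(-1/41341) = (271 + 35620)*(-1/41341) = 35891*(-1/41341) = -35891/41341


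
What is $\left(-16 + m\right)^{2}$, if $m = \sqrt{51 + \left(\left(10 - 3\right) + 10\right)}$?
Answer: $324 - 64 \sqrt{17} \approx 60.121$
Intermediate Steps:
$m = 2 \sqrt{17}$ ($m = \sqrt{51 + \left(7 + 10\right)} = \sqrt{51 + 17} = \sqrt{68} = 2 \sqrt{17} \approx 8.2462$)
$\left(-16 + m\right)^{2} = \left(-16 + 2 \sqrt{17}\right)^{2}$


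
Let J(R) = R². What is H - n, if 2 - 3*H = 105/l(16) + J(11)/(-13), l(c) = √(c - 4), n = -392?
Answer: 5145/13 - 35*√3/6 ≈ 385.67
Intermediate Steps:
l(c) = √(-4 + c)
H = 49/13 - 35*√3/6 (H = ⅔ - (105/(√(-4 + 16)) + 11²/(-13))/3 = ⅔ - (105/(√12) + 121*(-1/13))/3 = ⅔ - (105/((2*√3)) - 121/13)/3 = ⅔ - (105*(√3/6) - 121/13)/3 = ⅔ - (35*√3/2 - 121/13)/3 = ⅔ - (-121/13 + 35*√3/2)/3 = ⅔ + (121/39 - 35*√3/6) = 49/13 - 35*√3/6 ≈ -6.3344)
H - n = (49/13 - 35*√3/6) - 1*(-392) = (49/13 - 35*√3/6) + 392 = 5145/13 - 35*√3/6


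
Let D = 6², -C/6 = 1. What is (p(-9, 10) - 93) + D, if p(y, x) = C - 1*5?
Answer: -68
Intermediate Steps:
C = -6 (C = -6*1 = -6)
D = 36
p(y, x) = -11 (p(y, x) = -6 - 1*5 = -6 - 5 = -11)
(p(-9, 10) - 93) + D = (-11 - 93) + 36 = -104 + 36 = -68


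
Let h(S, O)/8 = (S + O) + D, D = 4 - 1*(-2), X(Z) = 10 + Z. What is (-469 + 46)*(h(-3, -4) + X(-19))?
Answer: 7191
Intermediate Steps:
D = 6 (D = 4 + 2 = 6)
h(S, O) = 48 + 8*O + 8*S (h(S, O) = 8*((S + O) + 6) = 8*((O + S) + 6) = 8*(6 + O + S) = 48 + 8*O + 8*S)
(-469 + 46)*(h(-3, -4) + X(-19)) = (-469 + 46)*((48 + 8*(-4) + 8*(-3)) + (10 - 19)) = -423*((48 - 32 - 24) - 9) = -423*(-8 - 9) = -423*(-17) = 7191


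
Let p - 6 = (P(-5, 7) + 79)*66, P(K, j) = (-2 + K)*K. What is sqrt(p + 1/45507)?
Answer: sqrt(15593779524477)/45507 ≈ 86.776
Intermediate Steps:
P(K, j) = K*(-2 + K)
p = 7530 (p = 6 + (-5*(-2 - 5) + 79)*66 = 6 + (-5*(-7) + 79)*66 = 6 + (35 + 79)*66 = 6 + 114*66 = 6 + 7524 = 7530)
sqrt(p + 1/45507) = sqrt(7530 + 1/45507) = sqrt(342667711/45507) = sqrt(15593779524477)/45507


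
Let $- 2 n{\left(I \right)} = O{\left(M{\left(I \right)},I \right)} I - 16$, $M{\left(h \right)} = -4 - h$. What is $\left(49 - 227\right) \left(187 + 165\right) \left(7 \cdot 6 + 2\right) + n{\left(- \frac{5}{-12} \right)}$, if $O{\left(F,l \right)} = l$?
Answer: $- \frac{793974553}{288} \approx -2.7569 \cdot 10^{6}$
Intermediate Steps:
$n{\left(I \right)} = 8 - \frac{I^{2}}{2}$ ($n{\left(I \right)} = - \frac{I I - 16}{2} = - \frac{I^{2} - 16}{2} = - \frac{-16 + I^{2}}{2} = 8 - \frac{I^{2}}{2}$)
$\left(49 - 227\right) \left(187 + 165\right) \left(7 \cdot 6 + 2\right) + n{\left(- \frac{5}{-12} \right)} = \left(49 - 227\right) \left(187 + 165\right) \left(7 \cdot 6 + 2\right) + \left(8 - \frac{\left(- \frac{5}{-12}\right)^{2}}{2}\right) = \left(-178\right) 352 \left(42 + 2\right) + \left(8 - \frac{\left(\left(-5\right) \left(- \frac{1}{12}\right)\right)^{2}}{2}\right) = \left(-62656\right) 44 + \left(8 - \frac{\left(\frac{5}{12}\right)^{2}}{2}\right) = -2756864 + \left(8 - \frac{25}{288}\right) = -2756864 + \frac{2279}{288} = - \frac{793974553}{288}$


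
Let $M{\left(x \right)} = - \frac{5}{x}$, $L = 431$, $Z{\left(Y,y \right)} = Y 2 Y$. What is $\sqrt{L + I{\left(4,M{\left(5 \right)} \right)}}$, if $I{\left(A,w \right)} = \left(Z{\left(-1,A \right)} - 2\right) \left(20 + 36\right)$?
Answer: $\sqrt{431} \approx 20.761$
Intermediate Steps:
$Z{\left(Y,y \right)} = 2 Y^{2}$ ($Z{\left(Y,y \right)} = 2 Y Y = 2 Y^{2}$)
$I{\left(A,w \right)} = 0$ ($I{\left(A,w \right)} = \left(2 \left(-1\right)^{2} - 2\right) \left(20 + 36\right) = \left(2 \cdot 1 - 2\right) 56 = \left(2 - 2\right) 56 = 0 \cdot 56 = 0$)
$\sqrt{L + I{\left(4,M{\left(5 \right)} \right)}} = \sqrt{431 + 0} = \sqrt{431}$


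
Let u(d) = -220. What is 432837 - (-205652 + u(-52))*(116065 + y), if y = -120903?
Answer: -995575899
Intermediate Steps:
432837 - (-205652 + u(-52))*(116065 + y) = 432837 - (-205652 - 220)*(116065 - 120903) = 432837 - (-205872)*(-4838) = 432837 - 1*996008736 = 432837 - 996008736 = -995575899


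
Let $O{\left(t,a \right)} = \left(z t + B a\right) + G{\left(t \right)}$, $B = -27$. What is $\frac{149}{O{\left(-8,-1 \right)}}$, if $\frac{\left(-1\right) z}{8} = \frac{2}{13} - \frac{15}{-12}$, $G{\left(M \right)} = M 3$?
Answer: $\frac{1937}{1207} \approx 1.6048$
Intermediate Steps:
$G{\left(M \right)} = 3 M$
$z = - \frac{146}{13}$ ($z = - 8 \left(\frac{2}{13} - \frac{15}{-12}\right) = - 8 \left(2 \cdot \frac{1}{13} - - \frac{5}{4}\right) = - 8 \left(\frac{2}{13} + \frac{5}{4}\right) = \left(-8\right) \frac{73}{52} = - \frac{146}{13} \approx -11.231$)
$O{\left(t,a \right)} = - 27 a - \frac{107 t}{13}$ ($O{\left(t,a \right)} = \left(- \frac{146 t}{13} - 27 a\right) + 3 t = \left(- 27 a - \frac{146 t}{13}\right) + 3 t = - 27 a - \frac{107 t}{13}$)
$\frac{149}{O{\left(-8,-1 \right)}} = \frac{149}{\left(-27\right) \left(-1\right) - - \frac{856}{13}} = \frac{149}{27 + \frac{856}{13}} = \frac{149}{\frac{1207}{13}} = 149 \cdot \frac{13}{1207} = \frac{1937}{1207}$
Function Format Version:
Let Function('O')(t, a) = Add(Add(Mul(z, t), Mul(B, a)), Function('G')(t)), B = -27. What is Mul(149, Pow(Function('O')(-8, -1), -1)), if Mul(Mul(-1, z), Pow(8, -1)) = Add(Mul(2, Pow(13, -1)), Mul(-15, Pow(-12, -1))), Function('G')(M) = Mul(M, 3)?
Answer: Rational(1937, 1207) ≈ 1.6048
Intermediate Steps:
Function('G')(M) = Mul(3, M)
z = Rational(-146, 13) (z = Mul(-8, Add(Mul(2, Pow(13, -1)), Mul(-15, Pow(-12, -1)))) = Mul(-8, Add(Mul(2, Rational(1, 13)), Mul(-15, Rational(-1, 12)))) = Mul(-8, Add(Rational(2, 13), Rational(5, 4))) = Mul(-8, Rational(73, 52)) = Rational(-146, 13) ≈ -11.231)
Function('O')(t, a) = Add(Mul(-27, a), Mul(Rational(-107, 13), t)) (Function('O')(t, a) = Add(Add(Mul(Rational(-146, 13), t), Mul(-27, a)), Mul(3, t)) = Add(Add(Mul(-27, a), Mul(Rational(-146, 13), t)), Mul(3, t)) = Add(Mul(-27, a), Mul(Rational(-107, 13), t)))
Mul(149, Pow(Function('O')(-8, -1), -1)) = Mul(149, Pow(Add(Mul(-27, -1), Mul(Rational(-107, 13), -8)), -1)) = Mul(149, Pow(Add(27, Rational(856, 13)), -1)) = Mul(149, Pow(Rational(1207, 13), -1)) = Mul(149, Rational(13, 1207)) = Rational(1937, 1207)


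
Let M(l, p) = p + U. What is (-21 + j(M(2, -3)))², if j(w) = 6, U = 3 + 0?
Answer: 225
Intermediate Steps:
U = 3
M(l, p) = 3 + p (M(l, p) = p + 3 = 3 + p)
(-21 + j(M(2, -3)))² = (-21 + 6)² = (-15)² = 225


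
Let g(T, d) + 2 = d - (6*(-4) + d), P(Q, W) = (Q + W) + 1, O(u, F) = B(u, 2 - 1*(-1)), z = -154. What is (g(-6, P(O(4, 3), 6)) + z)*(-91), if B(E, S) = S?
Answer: 12012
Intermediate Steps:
O(u, F) = 3 (O(u, F) = 2 - 1*(-1) = 2 + 1 = 3)
P(Q, W) = 1 + Q + W
g(T, d) = 22 (g(T, d) = -2 + (d - (6*(-4) + d)) = -2 + (d - (-24 + d)) = -2 + (d + (24 - d)) = -2 + 24 = 22)
(g(-6, P(O(4, 3), 6)) + z)*(-91) = (22 - 154)*(-91) = -132*(-91) = 12012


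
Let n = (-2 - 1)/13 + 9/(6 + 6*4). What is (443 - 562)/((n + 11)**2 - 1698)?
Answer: 2011100/26625479 ≈ 0.075533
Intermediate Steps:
n = 9/130 (n = -3*1/13 + 9/(6 + 24) = -3/13 + 9/30 = -3/13 + 9*(1/30) = -3/13 + 3/10 = 9/130 ≈ 0.069231)
(443 - 562)/((n + 11)**2 - 1698) = (443 - 562)/((9/130 + 11)**2 - 1698) = -119/((1439/130)**2 - 1698) = -119/(2070721/16900 - 1698) = -119/(-26625479/16900) = -119*(-16900/26625479) = 2011100/26625479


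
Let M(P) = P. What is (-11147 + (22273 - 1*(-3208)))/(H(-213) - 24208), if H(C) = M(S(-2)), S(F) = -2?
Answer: -2389/4035 ≈ -0.59207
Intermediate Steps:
H(C) = -2
(-11147 + (22273 - 1*(-3208)))/(H(-213) - 24208) = (-11147 + (22273 - 1*(-3208)))/(-2 - 24208) = (-11147 + (22273 + 3208))/(-24210) = (-11147 + 25481)*(-1/24210) = 14334*(-1/24210) = -2389/4035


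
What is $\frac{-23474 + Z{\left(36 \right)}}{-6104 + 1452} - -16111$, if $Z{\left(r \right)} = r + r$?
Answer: $\frac{37485887}{2326} \approx 16116.0$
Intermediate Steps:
$Z{\left(r \right)} = 2 r$
$\frac{-23474 + Z{\left(36 \right)}}{-6104 + 1452} - -16111 = \frac{-23474 + 2 \cdot 36}{-6104 + 1452} - -16111 = \frac{-23474 + 72}{-4652} + 16111 = \left(-23402\right) \left(- \frac{1}{4652}\right) + 16111 = \frac{11701}{2326} + 16111 = \frac{37485887}{2326}$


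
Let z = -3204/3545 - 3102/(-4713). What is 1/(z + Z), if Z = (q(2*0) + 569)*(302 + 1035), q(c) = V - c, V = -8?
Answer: 5569195/4177212326161 ≈ 1.3332e-6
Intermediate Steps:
z = -1367954/5569195 (z = -3204*1/3545 - 3102*(-1/4713) = -3204/3545 + 1034/1571 = -1367954/5569195 ≈ -0.24563)
q(c) = -8 - c
Z = 750057 (Z = ((-8 - 2*0) + 569)*(302 + 1035) = ((-8 - 1*0) + 569)*1337 = ((-8 + 0) + 569)*1337 = (-8 + 569)*1337 = 561*1337 = 750057)
1/(z + Z) = 1/(-1367954/5569195 + 750057) = 1/(4177212326161/5569195) = 5569195/4177212326161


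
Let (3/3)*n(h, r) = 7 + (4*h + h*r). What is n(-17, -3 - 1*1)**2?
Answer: 49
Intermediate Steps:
n(h, r) = 7 + 4*h + h*r (n(h, r) = 7 + (4*h + h*r) = 7 + 4*h + h*r)
n(-17, -3 - 1*1)**2 = (7 + 4*(-17) - 17*(-3 - 1*1))**2 = (7 - 68 - 17*(-3 - 1))**2 = (7 - 68 - 17*(-4))**2 = (7 - 68 + 68)**2 = 7**2 = 49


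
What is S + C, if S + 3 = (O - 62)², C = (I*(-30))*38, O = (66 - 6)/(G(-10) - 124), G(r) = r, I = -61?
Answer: 329657449/4489 ≈ 73437.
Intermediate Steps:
O = -30/67 (O = (66 - 6)/(-10 - 124) = 60/(-134) = 60*(-1/134) = -30/67 ≈ -0.44776)
C = 69540 (C = -61*(-30)*38 = 1830*38 = 69540)
S = 17492389/4489 (S = -3 + (-30/67 - 62)² = -3 + (-4184/67)² = -3 + 17505856/4489 = 17492389/4489 ≈ 3896.7)
S + C = 17492389/4489 + 69540 = 329657449/4489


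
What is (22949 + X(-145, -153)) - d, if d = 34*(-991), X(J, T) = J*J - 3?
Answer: 77665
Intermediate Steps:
X(J, T) = -3 + J**2 (X(J, T) = J**2 - 3 = -3 + J**2)
d = -33694
(22949 + X(-145, -153)) - d = (22949 + (-3 + (-145)**2)) - 1*(-33694) = (22949 + (-3 + 21025)) + 33694 = (22949 + 21022) + 33694 = 43971 + 33694 = 77665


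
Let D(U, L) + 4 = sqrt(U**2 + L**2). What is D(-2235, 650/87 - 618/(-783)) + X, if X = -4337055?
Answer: -4337059 + sqrt(340284370561)/261 ≈ -4.3348e+6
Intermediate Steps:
D(U, L) = -4 + sqrt(L**2 + U**2) (D(U, L) = -4 + sqrt(U**2 + L**2) = -4 + sqrt(L**2 + U**2))
D(-2235, 650/87 - 618/(-783)) + X = (-4 + sqrt((650/87 - 618/(-783))**2 + (-2235)**2)) - 4337055 = (-4 + sqrt((650*(1/87) - 618*(-1/783))**2 + 4995225)) - 4337055 = (-4 + sqrt((650/87 + 206/261)**2 + 4995225)) - 4337055 = (-4 + sqrt((2156/261)**2 + 4995225)) - 4337055 = (-4 + sqrt(4648336/68121 + 4995225)) - 4337055 = (-4 + sqrt(340284370561/68121)) - 4337055 = (-4 + sqrt(340284370561)/261) - 4337055 = -4337059 + sqrt(340284370561)/261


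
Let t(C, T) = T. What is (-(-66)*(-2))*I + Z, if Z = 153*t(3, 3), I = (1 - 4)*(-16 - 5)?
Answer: -7857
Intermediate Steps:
I = 63 (I = -3*(-21) = 63)
Z = 459 (Z = 153*3 = 459)
(-(-66)*(-2))*I + Z = -(-66)*(-2)*63 + 459 = -33*4*63 + 459 = -132*63 + 459 = -8316 + 459 = -7857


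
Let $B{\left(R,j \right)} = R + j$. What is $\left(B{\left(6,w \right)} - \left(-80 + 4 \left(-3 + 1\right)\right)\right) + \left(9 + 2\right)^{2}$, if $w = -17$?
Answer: $198$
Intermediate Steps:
$\left(B{\left(6,w \right)} - \left(-80 + 4 \left(-3 + 1\right)\right)\right) + \left(9 + 2\right)^{2} = \left(\left(6 - 17\right) - \left(-80 + 4 \left(-3 + 1\right)\right)\right) + \left(9 + 2\right)^{2} = \left(-11 - -88\right) + 11^{2} = \left(-11 + \left(8 + 80\right)\right) + 121 = \left(-11 + 88\right) + 121 = 77 + 121 = 198$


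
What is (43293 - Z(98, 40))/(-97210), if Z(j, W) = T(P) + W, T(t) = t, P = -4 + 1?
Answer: -21628/48605 ≈ -0.44497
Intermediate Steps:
P = -3
Z(j, W) = -3 + W
(43293 - Z(98, 40))/(-97210) = (43293 - (-3 + 40))/(-97210) = (43293 - 1*37)*(-1/97210) = (43293 - 37)*(-1/97210) = 43256*(-1/97210) = -21628/48605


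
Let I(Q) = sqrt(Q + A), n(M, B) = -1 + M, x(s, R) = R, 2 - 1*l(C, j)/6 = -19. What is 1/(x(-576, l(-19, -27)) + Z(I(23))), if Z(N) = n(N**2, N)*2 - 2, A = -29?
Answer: 1/110 ≈ 0.0090909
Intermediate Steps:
l(C, j) = 126 (l(C, j) = 12 - 6*(-19) = 12 + 114 = 126)
I(Q) = sqrt(-29 + Q) (I(Q) = sqrt(Q - 29) = sqrt(-29 + Q))
Z(N) = -4 + 2*N**2 (Z(N) = (-1 + N**2)*2 - 2 = (-2 + 2*N**2) - 2 = -4 + 2*N**2)
1/(x(-576, l(-19, -27)) + Z(I(23))) = 1/(126 + (-4 + 2*(sqrt(-29 + 23))**2)) = 1/(126 + (-4 + 2*(sqrt(-6))**2)) = 1/(126 + (-4 + 2*(I*sqrt(6))**2)) = 1/(126 + (-4 + 2*(-6))) = 1/(126 + (-4 - 12)) = 1/(126 - 16) = 1/110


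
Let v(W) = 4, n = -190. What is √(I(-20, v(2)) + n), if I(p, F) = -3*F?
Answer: I*√202 ≈ 14.213*I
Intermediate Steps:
√(I(-20, v(2)) + n) = √(-3*4 - 190) = √(-12 - 190) = √(-202) = I*√202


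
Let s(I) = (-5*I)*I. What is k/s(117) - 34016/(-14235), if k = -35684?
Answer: 14544548/4996485 ≈ 2.9110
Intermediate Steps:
s(I) = -5*I**2
k/s(117) - 34016/(-14235) = -35684/((-5*117**2)) - 34016/(-14235) = -35684/((-5*13689)) - 34016*(-1/14235) = -35684/(-68445) + 34016/14235 = -35684*(-1/68445) + 34016/14235 = 35684/68445 + 34016/14235 = 14544548/4996485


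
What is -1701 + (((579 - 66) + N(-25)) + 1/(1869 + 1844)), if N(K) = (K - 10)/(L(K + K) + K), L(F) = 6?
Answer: -83679862/70547 ≈ -1186.2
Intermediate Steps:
N(K) = (-10 + K)/(6 + K) (N(K) = (K - 10)/(6 + K) = (-10 + K)/(6 + K))
-1701 + (((579 - 66) + N(-25)) + 1/(1869 + 1844)) = -1701 + (((579 - 66) + (-10 - 25)/(6 - 25)) + 1/(1869 + 1844)) = -1701 + ((513 - 35/(-19)) + 1/3713) = -1701 + ((513 - 1/19*(-35)) + 1/3713) = -1701 + ((513 + 35/19) + 1/3713) = -1701 + (9782/19 + 1/3713) = -1701 + 36320585/70547 = -83679862/70547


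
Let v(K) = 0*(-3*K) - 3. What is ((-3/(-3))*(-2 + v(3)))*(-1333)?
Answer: 6665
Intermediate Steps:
v(K) = -3 (v(K) = 0 - 3 = -3)
((-3/(-3))*(-2 + v(3)))*(-1333) = ((-3/(-3))*(-2 - 3))*(-1333) = (-3*(-⅓)*(-5))*(-1333) = (1*(-5))*(-1333) = -5*(-1333) = 6665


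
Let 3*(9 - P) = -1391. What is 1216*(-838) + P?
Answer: -3055606/3 ≈ -1.0185e+6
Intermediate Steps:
P = 1418/3 (P = 9 - 1/3*(-1391) = 9 + 1391/3 = 1418/3 ≈ 472.67)
1216*(-838) + P = 1216*(-838) + 1418/3 = -1019008 + 1418/3 = -3055606/3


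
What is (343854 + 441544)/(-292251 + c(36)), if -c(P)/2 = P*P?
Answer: -785398/294843 ≈ -2.6638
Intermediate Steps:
c(P) = -2*P² (c(P) = -2*P*P = -2*P²)
(343854 + 441544)/(-292251 + c(36)) = (343854 + 441544)/(-292251 - 2*36²) = 785398/(-292251 - 2*1296) = 785398/(-292251 - 2592) = 785398/(-294843) = 785398*(-1/294843) = -785398/294843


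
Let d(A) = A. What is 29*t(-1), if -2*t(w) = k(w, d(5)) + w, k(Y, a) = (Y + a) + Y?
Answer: -29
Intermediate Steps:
k(Y, a) = a + 2*Y
t(w) = -5/2 - 3*w/2 (t(w) = -((5 + 2*w) + w)/2 = -(5 + 3*w)/2 = -5/2 - 3*w/2)
29*t(-1) = 29*(-5/2 - 3/2*(-1)) = 29*(-5/2 + 3/2) = 29*(-1) = -29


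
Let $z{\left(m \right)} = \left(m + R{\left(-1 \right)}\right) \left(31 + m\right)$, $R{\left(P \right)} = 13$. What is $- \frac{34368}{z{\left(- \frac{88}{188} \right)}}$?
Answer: $- \frac{75918912}{845215} \approx -89.822$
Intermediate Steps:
$z{\left(m \right)} = \left(13 + m\right) \left(31 + m\right)$ ($z{\left(m \right)} = \left(m + 13\right) \left(31 + m\right) = \left(13 + m\right) \left(31 + m\right)$)
$- \frac{34368}{z{\left(- \frac{88}{188} \right)}} = - \frac{34368}{403 + \left(- \frac{88}{188}\right)^{2} + 44 \left(- \frac{88}{188}\right)} = - \frac{34368}{403 + \left(\left(-88\right) \frac{1}{188}\right)^{2} + 44 \left(\left(-88\right) \frac{1}{188}\right)} = - \frac{34368}{403 + \left(- \frac{22}{47}\right)^{2} + 44 \left(- \frac{22}{47}\right)} = - \frac{34368}{403 + \frac{484}{2209} - \frac{968}{47}} = - \frac{34368}{\frac{845215}{2209}} = \left(-34368\right) \frac{2209}{845215} = - \frac{75918912}{845215}$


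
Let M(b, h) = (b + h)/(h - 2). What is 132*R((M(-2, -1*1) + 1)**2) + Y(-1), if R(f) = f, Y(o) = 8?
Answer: 536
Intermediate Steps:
M(b, h) = (b + h)/(-2 + h)
132*R((M(-2, -1*1) + 1)**2) + Y(-1) = 132*((-2 - 1*1)/(-2 - 1*1) + 1)**2 + 8 = 132*((-2 - 1)/(-2 - 1) + 1)**2 + 8 = 132*(-3/(-3) + 1)**2 + 8 = 132*(-1/3*(-3) + 1)**2 + 8 = 132*(1 + 1)**2 + 8 = 132*2**2 + 8 = 132*4 + 8 = 528 + 8 = 536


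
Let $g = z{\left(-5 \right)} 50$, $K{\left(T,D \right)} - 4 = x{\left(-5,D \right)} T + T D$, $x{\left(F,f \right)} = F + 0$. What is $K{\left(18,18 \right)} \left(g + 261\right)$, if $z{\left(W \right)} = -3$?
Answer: $26418$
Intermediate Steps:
$x{\left(F,f \right)} = F$
$K{\left(T,D \right)} = 4 - 5 T + D T$ ($K{\left(T,D \right)} = 4 + \left(- 5 T + T D\right) = 4 + \left(- 5 T + D T\right) = 4 - 5 T + D T$)
$g = -150$ ($g = \left(-3\right) 50 = -150$)
$K{\left(18,18 \right)} \left(g + 261\right) = \left(4 - 90 + 18 \cdot 18\right) \left(-150 + 261\right) = \left(4 - 90 + 324\right) 111 = 238 \cdot 111 = 26418$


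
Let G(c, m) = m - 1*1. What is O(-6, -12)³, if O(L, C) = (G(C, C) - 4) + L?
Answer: -12167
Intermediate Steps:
G(c, m) = -1 + m (G(c, m) = m - 1 = -1 + m)
O(L, C) = -5 + C + L (O(L, C) = ((-1 + C) - 4) + L = (-5 + C) + L = -5 + C + L)
O(-6, -12)³ = (-5 - 12 - 6)³ = (-23)³ = -12167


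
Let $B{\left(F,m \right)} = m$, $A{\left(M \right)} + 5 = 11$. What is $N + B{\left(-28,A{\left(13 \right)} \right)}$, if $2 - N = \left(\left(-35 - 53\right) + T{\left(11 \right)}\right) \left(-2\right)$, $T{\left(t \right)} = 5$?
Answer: $-158$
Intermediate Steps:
$A{\left(M \right)} = 6$ ($A{\left(M \right)} = -5 + 11 = 6$)
$N = -164$ ($N = 2 - \left(\left(-35 - 53\right) + 5\right) \left(-2\right) = 2 - \left(-88 + 5\right) \left(-2\right) = 2 - \left(-83\right) \left(-2\right) = 2 - 166 = -164$)
$N + B{\left(-28,A{\left(13 \right)} \right)} = -164 + 6 = -158$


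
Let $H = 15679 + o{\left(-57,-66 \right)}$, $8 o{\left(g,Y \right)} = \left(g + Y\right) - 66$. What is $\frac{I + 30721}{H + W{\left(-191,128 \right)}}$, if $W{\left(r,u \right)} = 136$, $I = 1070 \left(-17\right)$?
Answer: $\frac{100248}{126331} \approx 0.79353$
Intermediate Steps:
$I = -18190$
$o{\left(g,Y \right)} = - \frac{33}{4} + \frac{Y}{8} + \frac{g}{8}$ ($o{\left(g,Y \right)} = \frac{\left(g + Y\right) - 66}{8} = \frac{\left(Y + g\right) - 66}{8} = \frac{-66 + Y + g}{8} = - \frac{33}{4} + \frac{Y}{8} + \frac{g}{8}$)
$H = \frac{125243}{8}$ ($H = 15679 + \left(- \frac{33}{4} + \frac{1}{8} \left(-66\right) + \frac{1}{8} \left(-57\right)\right) = 15679 - \frac{189}{8} = \frac{125243}{8} \approx 15655.0$)
$\frac{I + 30721}{H + W{\left(-191,128 \right)}} = \frac{-18190 + 30721}{\frac{125243}{8} + 136} = \frac{12531}{\frac{126331}{8}} = 12531 \cdot \frac{8}{126331} = \frac{100248}{126331}$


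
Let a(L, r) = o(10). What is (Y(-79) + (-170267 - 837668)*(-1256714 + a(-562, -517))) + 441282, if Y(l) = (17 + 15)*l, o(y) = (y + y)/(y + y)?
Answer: 1266685456409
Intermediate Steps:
o(y) = 1 (o(y) = (2*y)/((2*y)) = (2*y)*(1/(2*y)) = 1)
a(L, r) = 1
Y(l) = 32*l
(Y(-79) + (-170267 - 837668)*(-1256714 + a(-562, -517))) + 441282 = (32*(-79) + (-170267 - 837668)*(-1256714 + 1)) + 441282 = (-2528 - 1007935*(-1256713)) + 441282 = (-2528 + 1266685017655) + 441282 = 1266685015127 + 441282 = 1266685456409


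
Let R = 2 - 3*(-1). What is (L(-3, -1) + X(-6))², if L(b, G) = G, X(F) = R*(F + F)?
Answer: 3721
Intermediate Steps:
R = 5 (R = 2 + 3 = 5)
X(F) = 10*F (X(F) = 5*(F + F) = 5*(2*F) = 10*F)
(L(-3, -1) + X(-6))² = (-1 + 10*(-6))² = (-1 - 60)² = (-61)² = 3721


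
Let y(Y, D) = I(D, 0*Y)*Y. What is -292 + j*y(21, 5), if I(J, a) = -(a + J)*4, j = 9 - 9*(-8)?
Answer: -34312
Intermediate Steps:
j = 81 (j = 9 + 72 = 81)
I(J, a) = -4*J - 4*a (I(J, a) = -(J + a)*4 = -(4*J + 4*a) = -4*J - 4*a)
y(Y, D) = -4*D*Y (y(Y, D) = (-4*D - 0*Y)*Y = (-4*D - 4*0)*Y = (-4*D + 0)*Y = (-4*D)*Y = -4*D*Y)
-292 + j*y(21, 5) = -292 + 81*(-4*5*21) = -292 + 81*(-420) = -292 - 34020 = -34312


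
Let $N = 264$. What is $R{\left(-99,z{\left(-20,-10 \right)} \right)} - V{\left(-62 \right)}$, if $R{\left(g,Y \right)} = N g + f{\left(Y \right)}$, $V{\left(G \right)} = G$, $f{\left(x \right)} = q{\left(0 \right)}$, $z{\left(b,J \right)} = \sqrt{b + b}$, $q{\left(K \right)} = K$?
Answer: $-26074$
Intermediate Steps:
$z{\left(b,J \right)} = \sqrt{2} \sqrt{b}$ ($z{\left(b,J \right)} = \sqrt{2 b} = \sqrt{2} \sqrt{b}$)
$f{\left(x \right)} = 0$
$R{\left(g,Y \right)} = 264 g$ ($R{\left(g,Y \right)} = 264 g + 0 = 264 g$)
$R{\left(-99,z{\left(-20,-10 \right)} \right)} - V{\left(-62 \right)} = 264 \left(-99\right) - -62 = -26136 + 62 = -26074$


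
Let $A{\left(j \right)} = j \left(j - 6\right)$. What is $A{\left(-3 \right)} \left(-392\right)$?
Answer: $-10584$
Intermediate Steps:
$A{\left(j \right)} = j \left(-6 + j\right)$ ($A{\left(j \right)} = j \left(j - 6\right) = j \left(-6 + j\right)$)
$A{\left(-3 \right)} \left(-392\right) = - 3 \left(-6 - 3\right) \left(-392\right) = \left(-3\right) \left(-9\right) \left(-392\right) = 27 \left(-392\right) = -10584$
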